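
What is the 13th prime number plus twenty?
The 13th prime number = 41
Convert twenty (English words) → 20 (decimal)
Compute 41 + 20 = 61
61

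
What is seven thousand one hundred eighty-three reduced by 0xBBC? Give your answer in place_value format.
Convert seven thousand one hundred eighty-three (English words) → 7×1000 + 1×100 + 83 = 7183 (decimal)
Convert 0xBBC (hexadecimal) → 11×256 + 11×16 + 12 = 3004 (decimal)
Compute 7183 - 3004 = 4179
Convert 4179 (decimal) → 4179 = 4×1000 + 1×100 + 7×10 + 9 → 4 thousands, 1 hundred, 7 tens, 9 ones (place-value notation)
4 thousands, 1 hundred, 7 tens, 9 ones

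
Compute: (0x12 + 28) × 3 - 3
Convert 0x12 (hexadecimal) → 1×16 + 2 = 18 (decimal)
Expression in decimal: (18 + 28) × 3 - 3
Parentheses first: 18 + 28 = 46
Multiply: 46 × 3 = 138
Subtract: 138 - 3 = 135
135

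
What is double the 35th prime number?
The 35th prime number = 149
Compute 149 × 2 = 298
298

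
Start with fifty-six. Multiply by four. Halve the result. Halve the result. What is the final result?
Convert fifty-six (English words) → 56 (decimal)
Start: 56
Convert four (English words) → 4 (decimal)
56 × 4 = 224
224 ÷ 2 = 112
112 ÷ 2 = 56
56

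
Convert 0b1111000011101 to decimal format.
Convert 0b1111000011101 (binary) → 4096 + 2048 + 1024 + 512 + 16 + 8 + 4 + 1 = 7709 (decimal)
7709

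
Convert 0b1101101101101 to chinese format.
Convert 0b1101101101101 (binary) → 4096 + 2048 + 512 + 256 + 64 + 32 + 8 + 4 + 1 = 7021 (decimal)
Convert 7021 (decimal) → 7021 = 7×1000 + 2×10 + 1 → 七千零二十一 (Chinese numeral)
七千零二十一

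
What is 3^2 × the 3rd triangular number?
Convert 3^2 (power) → 9 (decimal)
Convert the 3rd triangular number (triangular index) → 3×4/2 = 6 (decimal)
Compute 9 × 6 = 54
54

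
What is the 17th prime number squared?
The 17th prime number = 59
Compute 59² = 59 × 59 = 3481
3481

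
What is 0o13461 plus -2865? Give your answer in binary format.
Convert 0o13461 (octal) → 1×4096 + 3×512 + 4×64 + 6×8 + 1 = 5937 (decimal)
Compute 5937 + -2865 = 3072
Convert 3072 (decimal) → 3072 = 2048 + 1024 → 0b110000000000 (binary)
0b110000000000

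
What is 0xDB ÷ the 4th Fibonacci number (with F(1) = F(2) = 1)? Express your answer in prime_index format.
Convert 0xDB (hexadecimal) → 13×16 + 11 = 219 (decimal)
Convert the 4th Fibonacci number (with F(1) = F(2) = 1) (Fibonacci index) → 1, 1, 2, 3 → 3 (decimal)
Compute 219 ÷ 3 = 73
Convert 73 (decimal) → the 21st prime (prime index)
the 21st prime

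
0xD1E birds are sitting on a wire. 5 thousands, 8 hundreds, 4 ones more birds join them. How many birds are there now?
Convert 0xD1E (hexadecimal) → 13×256 + 1×16 + 14 = 3358 (decimal)
Convert 5 thousands, 8 hundreds, 4 ones (place-value notation) → 5×1000 + 8×100 + 4 = 5804 (decimal)
Compute 3358 + 5804 = 9162
9162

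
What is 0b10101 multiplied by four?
Convert 0b10101 (binary) → 16 + 4 + 1 = 21 (decimal)
Convert four (English words) → 4 (decimal)
Compute 21 × 4 = 84
84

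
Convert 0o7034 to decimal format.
Convert 0o7034 (octal) → 7×512 + 3×8 + 4 = 3612 (decimal)
3612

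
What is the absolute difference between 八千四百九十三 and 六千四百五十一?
Convert 八千四百九十三 (Chinese numeral) → 8×1000 + 4×100 + 9×10 + 3 = 8493 (decimal)
Convert 六千四百五十一 (Chinese numeral) → 6×1000 + 4×100 + 5×10 + 1 = 6451 (decimal)
Compute |8493 - 6451| = 2042
2042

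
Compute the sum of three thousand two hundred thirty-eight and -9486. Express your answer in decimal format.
Convert three thousand two hundred thirty-eight (English words) → 3×1000 + 2×100 + 38 = 3238 (decimal)
Compute 3238 + -9486 = -6248
-6248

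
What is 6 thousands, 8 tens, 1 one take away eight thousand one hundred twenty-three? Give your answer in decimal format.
Convert 6 thousands, 8 tens, 1 one (place-value notation) → 6×1000 + 8×10 + 1 = 6081 (decimal)
Convert eight thousand one hundred twenty-three (English words) → 8×1000 + 1×100 + 23 = 8123 (decimal)
Compute 6081 - 8123 = -2042
-2042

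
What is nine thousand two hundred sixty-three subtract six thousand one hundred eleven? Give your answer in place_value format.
Convert nine thousand two hundred sixty-three (English words) → 9×1000 + 2×100 + 63 = 9263 (decimal)
Convert six thousand one hundred eleven (English words) → 6×1000 + 1×100 + 11 = 6111 (decimal)
Compute 9263 - 6111 = 3152
Convert 3152 (decimal) → 3152 = 3×1000 + 1×100 + 5×10 + 2 → 3 thousands, 1 hundred, 5 tens, 2 ones (place-value notation)
3 thousands, 1 hundred, 5 tens, 2 ones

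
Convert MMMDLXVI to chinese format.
Convert MMMDLXVI (Roman numeral) → 1000 + 1000 + 1000 + 500 + 50 + 10 + 5 + 1 = 3566 (decimal)
Convert 3566 (decimal) → 3566 = 3×1000 + 5×100 + 6×10 + 6 → 三千五百六十六 (Chinese numeral)
三千五百六十六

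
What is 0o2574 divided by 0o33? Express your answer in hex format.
Convert 0o2574 (octal) → 2×512 + 5×64 + 7×8 + 4 = 1404 (decimal)
Convert 0o33 (octal) → 3×8 + 3 = 27 (decimal)
Compute 1404 ÷ 27 = 52
Convert 52 (decimal) → 52 = 3×16 + 4 → 0x34 (hexadecimal)
0x34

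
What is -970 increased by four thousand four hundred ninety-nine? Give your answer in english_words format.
Convert four thousand four hundred ninety-nine (English words) → 4×1000 + 4×100 + 99 = 4499 (decimal)
Compute -970 + 4499 = 3529
Convert 3529 (decimal) → 3529 = 3×1000 + 5×100 + 29 → three thousand five hundred twenty-nine (English words)
three thousand five hundred twenty-nine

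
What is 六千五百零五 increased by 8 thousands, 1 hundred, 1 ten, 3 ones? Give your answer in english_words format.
Convert 六千五百零五 (Chinese numeral) → 6×1000 + 5×100 + 5 = 6505 (decimal)
Convert 8 thousands, 1 hundred, 1 ten, 3 ones (place-value notation) → 8×1000 + 1×100 + 1×10 + 3 = 8113 (decimal)
Compute 6505 + 8113 = 14618
Convert 14618 (decimal) → 14618 = 14×1000 + 6×100 + 18 → fourteen thousand six hundred eighteen (English words)
fourteen thousand six hundred eighteen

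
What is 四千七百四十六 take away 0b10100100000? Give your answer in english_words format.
Convert 四千七百四十六 (Chinese numeral) → 4×1000 + 7×100 + 4×10 + 6 = 4746 (decimal)
Convert 0b10100100000 (binary) → 1024 + 256 + 32 = 1312 (decimal)
Compute 4746 - 1312 = 3434
Convert 3434 (decimal) → 3434 = 3×1000 + 4×100 + 34 → three thousand four hundred thirty-four (English words)
three thousand four hundred thirty-four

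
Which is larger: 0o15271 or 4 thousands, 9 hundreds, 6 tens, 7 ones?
Convert 0o15271 (octal) → 1×4096 + 5×512 + 2×64 + 7×8 + 1 = 6841 (decimal)
Convert 4 thousands, 9 hundreds, 6 tens, 7 ones (place-value notation) → 4×1000 + 9×100 + 6×10 + 7 = 4967 (decimal)
Compare 6841 vs 4967: larger = 6841
6841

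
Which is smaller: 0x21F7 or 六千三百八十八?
Convert 0x21F7 (hexadecimal) → 2×4096 + 1×256 + 15×16 + 7 = 8695 (decimal)
Convert 六千三百八十八 (Chinese numeral) → 6×1000 + 3×100 + 8×10 + 8 = 6388 (decimal)
Compare 8695 vs 6388: smaller = 6388
6388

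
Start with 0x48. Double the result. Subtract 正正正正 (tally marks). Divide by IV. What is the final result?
Convert 0x48 (hexadecimal) → 4×16 + 8 = 72 (decimal)
Start: 72
72 × 2 = 144
Convert 正正正正 (tally marks) → 5 + 5 + 5 + 5 = 20 (decimal)
144 - 20 = 124
Convert IV (Roman numeral) → 4 (decimal)
124 ÷ 4 = 31
31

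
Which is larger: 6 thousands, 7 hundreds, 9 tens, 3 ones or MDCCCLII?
Convert 6 thousands, 7 hundreds, 9 tens, 3 ones (place-value notation) → 6×1000 + 7×100 + 9×10 + 3 = 6793 (decimal)
Convert MDCCCLII (Roman numeral) → 1000 + 500 + 100 + 100 + 100 + 50 + 1 + 1 = 1852 (decimal)
Compare 6793 vs 1852: larger = 6793
6793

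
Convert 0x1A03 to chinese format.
Convert 0x1A03 (hexadecimal) → 1×4096 + 10×256 + 3 = 6659 (decimal)
Convert 6659 (decimal) → 6659 = 6×1000 + 6×100 + 5×10 + 9 → 六千六百五十九 (Chinese numeral)
六千六百五十九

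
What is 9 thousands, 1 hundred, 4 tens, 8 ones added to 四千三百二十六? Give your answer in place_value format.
Convert 9 thousands, 1 hundred, 4 tens, 8 ones (place-value notation) → 9×1000 + 1×100 + 4×10 + 8 = 9148 (decimal)
Convert 四千三百二十六 (Chinese numeral) → 4×1000 + 3×100 + 2×10 + 6 = 4326 (decimal)
Compute 9148 + 4326 = 13474
Convert 13474 (decimal) → 13474 = 13×1000 + 4×100 + 7×10 + 4 → 13 thousands, 4 hundreds, 7 tens, 4 ones (place-value notation)
13 thousands, 4 hundreds, 7 tens, 4 ones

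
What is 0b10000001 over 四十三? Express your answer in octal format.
Convert 0b10000001 (binary) → 128 + 1 = 129 (decimal)
Convert 四十三 (Chinese numeral) → 4×10 + 3 = 43 (decimal)
Compute 129 ÷ 43 = 3
Convert 3 (decimal) → 0o3 (octal)
0o3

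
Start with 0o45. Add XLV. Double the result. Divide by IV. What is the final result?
Convert 0o45 (octal) → 4×8 + 5 = 37 (decimal)
Start: 37
Convert XLV (Roman numeral) → 40 + 5 = 45 (decimal)
37 + 45 = 82
82 × 2 = 164
Convert IV (Roman numeral) → 4 (decimal)
164 ÷ 4 = 41
41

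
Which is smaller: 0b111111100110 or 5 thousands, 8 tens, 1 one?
Convert 0b111111100110 (binary) → 2048 + 1024 + 512 + 256 + 128 + 64 + 32 + 4 + 2 = 4070 (decimal)
Convert 5 thousands, 8 tens, 1 one (place-value notation) → 5×1000 + 8×10 + 1 = 5081 (decimal)
Compare 4070 vs 5081: smaller = 4070
4070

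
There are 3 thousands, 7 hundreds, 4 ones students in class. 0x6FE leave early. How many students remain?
Convert 3 thousands, 7 hundreds, 4 ones (place-value notation) → 3×1000 + 7×100 + 4 = 3704 (decimal)
Convert 0x6FE (hexadecimal) → 6×256 + 15×16 + 14 = 1790 (decimal)
Compute 3704 - 1790 = 1914
1914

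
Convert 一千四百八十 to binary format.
Convert 一千四百八十 (Chinese numeral) → 1×1000 + 4×100 + 8×10 = 1480 (decimal)
Convert 1480 (decimal) → 1480 = 1024 + 256 + 128 + 64 + 8 → 0b10111001000 (binary)
0b10111001000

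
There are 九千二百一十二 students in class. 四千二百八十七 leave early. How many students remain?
Convert 九千二百一十二 (Chinese numeral) → 9×1000 + 2×100 + 1×10 + 2 = 9212 (decimal)
Convert 四千二百八十七 (Chinese numeral) → 4×1000 + 2×100 + 8×10 + 7 = 4287 (decimal)
Compute 9212 - 4287 = 4925
4925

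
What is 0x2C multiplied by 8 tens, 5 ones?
Convert 0x2C (hexadecimal) → 2×16 + 12 = 44 (decimal)
Convert 8 tens, 5 ones (place-value notation) → 8×10 + 5 = 85 (decimal)
Compute 44 × 85 = 3740
3740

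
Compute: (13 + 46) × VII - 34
Convert VII (Roman numeral) → 5 + 1 + 1 = 7 (decimal)
Expression in decimal: (13 + 46) × 7 - 34
Parentheses first: 13 + 46 = 59
Multiply: 59 × 7 = 413
Subtract: 413 - 34 = 379
379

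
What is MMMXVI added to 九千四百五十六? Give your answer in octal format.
Convert MMMXVI (Roman numeral) → 1000 + 1000 + 1000 + 10 + 5 + 1 = 3016 (decimal)
Convert 九千四百五十六 (Chinese numeral) → 9×1000 + 4×100 + 5×10 + 6 = 9456 (decimal)
Compute 3016 + 9456 = 12472
Convert 12472 (decimal) → 12472 = 3×4096 + 2×64 + 7×8 → 0o30270 (octal)
0o30270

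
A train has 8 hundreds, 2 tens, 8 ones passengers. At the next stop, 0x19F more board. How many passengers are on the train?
Convert 8 hundreds, 2 tens, 8 ones (place-value notation) → 8×100 + 2×10 + 8 = 828 (decimal)
Convert 0x19F (hexadecimal) → 1×256 + 9×16 + 15 = 415 (decimal)
Compute 828 + 415 = 1243
1243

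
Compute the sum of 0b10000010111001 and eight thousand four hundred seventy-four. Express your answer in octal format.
Convert 0b10000010111001 (binary) → 8192 + 128 + 32 + 16 + 8 + 1 = 8377 (decimal)
Convert eight thousand four hundred seventy-four (English words) → 8×1000 + 4×100 + 74 = 8474 (decimal)
Compute 8377 + 8474 = 16851
Convert 16851 (decimal) → 16851 = 4×4096 + 7×64 + 2×8 + 3 → 0o40723 (octal)
0o40723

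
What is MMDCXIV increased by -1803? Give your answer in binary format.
Convert MMDCXIV (Roman numeral) → 1000 + 1000 + 500 + 100 + 10 + 4 = 2614 (decimal)
Compute 2614 + -1803 = 811
Convert 811 (decimal) → 811 = 512 + 256 + 32 + 8 + 2 + 1 → 0b1100101011 (binary)
0b1100101011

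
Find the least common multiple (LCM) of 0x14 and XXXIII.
Convert 0x14 (hexadecimal) → 1×16 + 4 = 20 (decimal)
Convert XXXIII (Roman numeral) → 10 + 10 + 10 + 1 + 1 + 1 = 33 (decimal)
Compute lcm(20, 33) = 660
660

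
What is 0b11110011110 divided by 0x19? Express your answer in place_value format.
Convert 0b11110011110 (binary) → 1024 + 512 + 256 + 128 + 16 + 8 + 4 + 2 = 1950 (decimal)
Convert 0x19 (hexadecimal) → 1×16 + 9 = 25 (decimal)
Compute 1950 ÷ 25 = 78
Convert 78 (decimal) → 78 = 7×10 + 8 → 7 tens, 8 ones (place-value notation)
7 tens, 8 ones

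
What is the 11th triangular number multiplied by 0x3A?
Convert the 11th triangular number (triangular index) → 11×12/2 = 66 (decimal)
Convert 0x3A (hexadecimal) → 3×16 + 10 = 58 (decimal)
Compute 66 × 58 = 3828
3828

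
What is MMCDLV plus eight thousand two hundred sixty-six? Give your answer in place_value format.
Convert MMCDLV (Roman numeral) → 1000 + 1000 + 400 + 50 + 5 = 2455 (decimal)
Convert eight thousand two hundred sixty-six (English words) → 8×1000 + 2×100 + 66 = 8266 (decimal)
Compute 2455 + 8266 = 10721
Convert 10721 (decimal) → 10721 = 10×1000 + 7×100 + 2×10 + 1 → 10 thousands, 7 hundreds, 2 tens, 1 one (place-value notation)
10 thousands, 7 hundreds, 2 tens, 1 one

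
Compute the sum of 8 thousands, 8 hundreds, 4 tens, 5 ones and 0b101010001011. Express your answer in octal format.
Convert 8 thousands, 8 hundreds, 4 tens, 5 ones (place-value notation) → 8×1000 + 8×100 + 4×10 + 5 = 8845 (decimal)
Convert 0b101010001011 (binary) → 2048 + 512 + 128 + 8 + 2 + 1 = 2699 (decimal)
Compute 8845 + 2699 = 11544
Convert 11544 (decimal) → 11544 = 2×4096 + 6×512 + 4×64 + 3×8 → 0o26430 (octal)
0o26430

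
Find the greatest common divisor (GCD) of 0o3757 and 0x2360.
Convert 0o3757 (octal) → 3×512 + 7×64 + 5×8 + 7 = 2031 (decimal)
Convert 0x2360 (hexadecimal) → 2×4096 + 3×256 + 6×16 = 9056 (decimal)
Compute gcd(2031, 9056) = 1
1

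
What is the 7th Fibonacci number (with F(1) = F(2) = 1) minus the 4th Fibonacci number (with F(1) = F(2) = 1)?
The 7th Fibonacci number (with F(1) = F(2) = 1): 1, 1, 2, 3, 5, 8, 13 → 13
Convert the 4th Fibonacci number (with F(1) = F(2) = 1) (Fibonacci index) → 1, 1, 2, 3 → 3 (decimal)
Compute 13 - 3 = 10
10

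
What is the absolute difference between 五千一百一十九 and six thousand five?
Convert 五千一百一十九 (Chinese numeral) → 5×1000 + 1×100 + 1×10 + 9 = 5119 (decimal)
Convert six thousand five (English words) → 6×1000 + 5 = 6005 (decimal)
Compute |5119 - 6005| = 886
886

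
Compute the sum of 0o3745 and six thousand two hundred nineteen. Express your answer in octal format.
Convert 0o3745 (octal) → 3×512 + 7×64 + 4×8 + 5 = 2021 (decimal)
Convert six thousand two hundred nineteen (English words) → 6×1000 + 2×100 + 19 = 6219 (decimal)
Compute 2021 + 6219 = 8240
Convert 8240 (decimal) → 8240 = 2×4096 + 6×8 → 0o20060 (octal)
0o20060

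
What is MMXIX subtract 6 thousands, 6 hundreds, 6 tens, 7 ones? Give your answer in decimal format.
Convert MMXIX (Roman numeral) → 1000 + 1000 + 10 + 9 = 2019 (decimal)
Convert 6 thousands, 6 hundreds, 6 tens, 7 ones (place-value notation) → 6×1000 + 6×100 + 6×10 + 7 = 6667 (decimal)
Compute 2019 - 6667 = -4648
-4648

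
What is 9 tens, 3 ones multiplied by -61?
Convert 9 tens, 3 ones (place-value notation) → 9×10 + 3 = 93 (decimal)
Compute 93 × -61 = -5673
-5673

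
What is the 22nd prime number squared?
The 22nd prime number = 79
Compute 79² = 79 × 79 = 6241
6241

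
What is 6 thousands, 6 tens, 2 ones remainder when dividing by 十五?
Convert 6 thousands, 6 tens, 2 ones (place-value notation) → 6×1000 + 6×10 + 2 = 6062 (decimal)
Convert 十五 (Chinese numeral) → 1×10 + 5 = 15 (decimal)
Compute 6062 mod 15 = 2
2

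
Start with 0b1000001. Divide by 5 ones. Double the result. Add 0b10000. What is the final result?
Convert 0b1000001 (binary) → 64 + 1 = 65 (decimal)
Start: 65
Convert 5 ones (place-value notation) → 5 (decimal)
65 ÷ 5 = 13
13 × 2 = 26
Convert 0b10000 (binary) → 16 (decimal)
26 + 16 = 42
42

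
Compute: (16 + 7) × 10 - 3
Parentheses first: 16 + 7 = 23
Multiply: 23 × 10 = 230
Subtract: 230 - 3 = 227
227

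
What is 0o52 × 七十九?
Convert 0o52 (octal) → 5×8 + 2 = 42 (decimal)
Convert 七十九 (Chinese numeral) → 7×10 + 9 = 79 (decimal)
Compute 42 × 79 = 3318
3318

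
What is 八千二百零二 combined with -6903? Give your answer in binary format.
Convert 八千二百零二 (Chinese numeral) → 8×1000 + 2×100 + 2 = 8202 (decimal)
Compute 8202 + -6903 = 1299
Convert 1299 (decimal) → 1299 = 1024 + 256 + 16 + 2 + 1 → 0b10100010011 (binary)
0b10100010011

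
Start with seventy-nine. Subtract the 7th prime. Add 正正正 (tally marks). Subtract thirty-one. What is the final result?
Convert seventy-nine (English words) → 79 (decimal)
Start: 79
Convert the 7th prime (prime index) → 17 (decimal)
79 - 17 = 62
Convert 正正正 (tally marks) → 5 + 5 + 5 = 15 (decimal)
62 + 15 = 77
Convert thirty-one (English words) → 31 (decimal)
77 - 31 = 46
46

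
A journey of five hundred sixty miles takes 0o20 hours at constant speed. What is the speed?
Convert five hundred sixty (English words) → 5×100 + 60 = 560 (decimal)
Convert 0o20 (octal) → 2×8 = 16 (decimal)
Compute 560 ÷ 16 = 35
35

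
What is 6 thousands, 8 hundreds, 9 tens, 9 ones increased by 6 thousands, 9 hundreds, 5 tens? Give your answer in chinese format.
Convert 6 thousands, 8 hundreds, 9 tens, 9 ones (place-value notation) → 6×1000 + 8×100 + 9×10 + 9 = 6899 (decimal)
Convert 6 thousands, 9 hundreds, 5 tens (place-value notation) → 6×1000 + 9×100 + 5×10 = 6950 (decimal)
Compute 6899 + 6950 = 13849
Convert 13849 (decimal) → 13849 = 1×10000 + 3×1000 + 8×100 + 4×10 + 9 → 一万三千八百四十九 (Chinese numeral)
一万三千八百四十九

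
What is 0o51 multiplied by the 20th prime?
Convert 0o51 (octal) → 5×8 + 1 = 41 (decimal)
Convert the 20th prime (prime index) → 71 (decimal)
Compute 41 × 71 = 2911
2911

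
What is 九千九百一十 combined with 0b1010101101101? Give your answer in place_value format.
Convert 九千九百一十 (Chinese numeral) → 9×1000 + 9×100 + 1×10 = 9910 (decimal)
Convert 0b1010101101101 (binary) → 4096 + 1024 + 256 + 64 + 32 + 8 + 4 + 1 = 5485 (decimal)
Compute 9910 + 5485 = 15395
Convert 15395 (decimal) → 15395 = 15×1000 + 3×100 + 9×10 + 5 → 15 thousands, 3 hundreds, 9 tens, 5 ones (place-value notation)
15 thousands, 3 hundreds, 9 tens, 5 ones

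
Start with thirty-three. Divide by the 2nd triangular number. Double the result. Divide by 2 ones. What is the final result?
Convert thirty-three (English words) → 33 (decimal)
Start: 33
Convert the 2nd triangular number (triangular index) → 2×3/2 = 3 (decimal)
33 ÷ 3 = 11
11 × 2 = 22
Convert 2 ones (place-value notation) → 2 (decimal)
22 ÷ 2 = 11
11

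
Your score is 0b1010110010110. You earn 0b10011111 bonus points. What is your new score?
Convert 0b1010110010110 (binary) → 4096 + 1024 + 256 + 128 + 16 + 4 + 2 = 5526 (decimal)
Convert 0b10011111 (binary) → 128 + 16 + 8 + 4 + 2 + 1 = 159 (decimal)
Compute 5526 + 159 = 5685
5685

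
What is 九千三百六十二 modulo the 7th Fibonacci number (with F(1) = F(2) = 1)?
Convert 九千三百六十二 (Chinese numeral) → 9×1000 + 3×100 + 6×10 + 2 = 9362 (decimal)
Convert the 7th Fibonacci number (with F(1) = F(2) = 1) (Fibonacci index) → 1, 1, 2, 3, 5, 8, 13 → 13 (decimal)
Compute 9362 mod 13 = 2
2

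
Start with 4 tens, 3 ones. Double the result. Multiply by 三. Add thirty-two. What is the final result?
Convert 4 tens, 3 ones (place-value notation) → 4×10 + 3 = 43 (decimal)
Start: 43
43 × 2 = 86
Convert 三 (Chinese numeral) → 3 (decimal)
86 × 3 = 258
Convert thirty-two (English words) → 32 (decimal)
258 + 32 = 290
290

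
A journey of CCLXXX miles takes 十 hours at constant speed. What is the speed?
Convert CCLXXX (Roman numeral) → 100 + 100 + 50 + 10 + 10 + 10 = 280 (decimal)
Convert 十 (Chinese numeral) → 1×10 = 10 (decimal)
Compute 280 ÷ 10 = 28
28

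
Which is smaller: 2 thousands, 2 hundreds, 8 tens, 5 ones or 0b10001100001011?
Convert 2 thousands, 2 hundreds, 8 tens, 5 ones (place-value notation) → 2×1000 + 2×100 + 8×10 + 5 = 2285 (decimal)
Convert 0b10001100001011 (binary) → 8192 + 512 + 256 + 8 + 2 + 1 = 8971 (decimal)
Compare 2285 vs 8971: smaller = 2285
2285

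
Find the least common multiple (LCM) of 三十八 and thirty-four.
Convert 三十八 (Chinese numeral) → 3×10 + 8 = 38 (decimal)
Convert thirty-four (English words) → 34 (decimal)
Compute lcm(38, 34) = 646
646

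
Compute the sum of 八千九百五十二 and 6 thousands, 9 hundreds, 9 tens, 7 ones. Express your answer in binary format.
Convert 八千九百五十二 (Chinese numeral) → 8×1000 + 9×100 + 5×10 + 2 = 8952 (decimal)
Convert 6 thousands, 9 hundreds, 9 tens, 7 ones (place-value notation) → 6×1000 + 9×100 + 9×10 + 7 = 6997 (decimal)
Compute 8952 + 6997 = 15949
Convert 15949 (decimal) → 15949 = 8192 + 4096 + 2048 + 1024 + 512 + 64 + 8 + 4 + 1 → 0b11111001001101 (binary)
0b11111001001101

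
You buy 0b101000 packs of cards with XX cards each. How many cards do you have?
Convert XX (Roman numeral) → 10 + 10 = 20 (decimal)
Convert 0b101000 (binary) → 32 + 8 = 40 (decimal)
Compute 20 × 40 = 800
800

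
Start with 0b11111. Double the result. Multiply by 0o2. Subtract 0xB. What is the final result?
Convert 0b11111 (binary) → 16 + 8 + 4 + 2 + 1 = 31 (decimal)
Start: 31
31 × 2 = 62
Convert 0o2 (octal) → 2 (decimal)
62 × 2 = 124
Convert 0xB (hexadecimal) → 11 (decimal)
124 - 11 = 113
113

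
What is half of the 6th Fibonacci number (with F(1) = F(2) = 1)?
The 6th Fibonacci number (with F(1) = F(2) = 1): 1, 1, 2, 3, 5, 8 → 8
Compute 8 ÷ 2 = 4
4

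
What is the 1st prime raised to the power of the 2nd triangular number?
Convert the 1st prime (prime index) → 2 (decimal)
Convert the 2nd triangular number (triangular index) → 2×3/2 = 3 (decimal)
Compute 2 ^ 3 = 8
8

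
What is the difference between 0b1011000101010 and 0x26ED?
Convert 0b1011000101010 (binary) → 4096 + 1024 + 512 + 32 + 8 + 2 = 5674 (decimal)
Convert 0x26ED (hexadecimal) → 2×4096 + 6×256 + 14×16 + 13 = 9965 (decimal)
Difference: |5674 - 9965| = 4291
4291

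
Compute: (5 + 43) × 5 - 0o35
Convert 0o35 (octal) → 3×8 + 5 = 29 (decimal)
Expression in decimal: (5 + 43) × 5 - 29
Parentheses first: 5 + 43 = 48
Multiply: 48 × 5 = 240
Subtract: 240 - 29 = 211
211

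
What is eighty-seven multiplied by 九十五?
Convert eighty-seven (English words) → 87 (decimal)
Convert 九十五 (Chinese numeral) → 9×10 + 5 = 95 (decimal)
Compute 87 × 95 = 8265
8265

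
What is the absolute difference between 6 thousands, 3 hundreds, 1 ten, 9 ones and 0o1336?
Convert 6 thousands, 3 hundreds, 1 ten, 9 ones (place-value notation) → 6×1000 + 3×100 + 1×10 + 9 = 6319 (decimal)
Convert 0o1336 (octal) → 1×512 + 3×64 + 3×8 + 6 = 734 (decimal)
Compute |6319 - 734| = 5585
5585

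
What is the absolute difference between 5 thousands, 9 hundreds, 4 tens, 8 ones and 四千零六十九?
Convert 5 thousands, 9 hundreds, 4 tens, 8 ones (place-value notation) → 5×1000 + 9×100 + 4×10 + 8 = 5948 (decimal)
Convert 四千零六十九 (Chinese numeral) → 4×1000 + 6×10 + 9 = 4069 (decimal)
Compute |5948 - 4069| = 1879
1879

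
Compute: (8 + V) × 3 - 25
Convert V (Roman numeral) → 5 (decimal)
Expression in decimal: (8 + 5) × 3 - 25
Parentheses first: 8 + 5 = 13
Multiply: 13 × 3 = 39
Subtract: 39 - 25 = 14
14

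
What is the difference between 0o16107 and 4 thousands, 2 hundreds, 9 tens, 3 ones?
Convert 0o16107 (octal) → 1×4096 + 6×512 + 1×64 + 7 = 7239 (decimal)
Convert 4 thousands, 2 hundreds, 9 tens, 3 ones (place-value notation) → 4×1000 + 2×100 + 9×10 + 3 = 4293 (decimal)
Difference: |7239 - 4293| = 2946
2946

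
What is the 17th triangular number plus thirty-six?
The 17th triangular number = 17×18/2 = 153
Convert thirty-six (English words) → 36 (decimal)
Compute 153 + 36 = 189
189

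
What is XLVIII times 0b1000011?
Convert XLVIII (Roman numeral) → 40 + 5 + 1 + 1 + 1 = 48 (decimal)
Convert 0b1000011 (binary) → 64 + 2 + 1 = 67 (decimal)
Compute 48 × 67 = 3216
3216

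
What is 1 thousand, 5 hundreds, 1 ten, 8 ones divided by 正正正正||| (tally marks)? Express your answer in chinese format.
Convert 1 thousand, 5 hundreds, 1 ten, 8 ones (place-value notation) → 1×1000 + 5×100 + 1×10 + 8 = 1518 (decimal)
Convert 正正正正||| (tally marks) → 5 + 5 + 5 + 5 + 3 = 23 (decimal)
Compute 1518 ÷ 23 = 66
Convert 66 (decimal) → 66 = 6×10 + 6 → 六十六 (Chinese numeral)
六十六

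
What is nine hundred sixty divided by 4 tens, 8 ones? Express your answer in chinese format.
Convert nine hundred sixty (English words) → 9×100 + 60 = 960 (decimal)
Convert 4 tens, 8 ones (place-value notation) → 4×10 + 8 = 48 (decimal)
Compute 960 ÷ 48 = 20
Convert 20 (decimal) → 20 = 2×10 → 二十 (Chinese numeral)
二十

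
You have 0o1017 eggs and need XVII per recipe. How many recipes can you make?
Convert 0o1017 (octal) → 1×512 + 1×8 + 7 = 527 (decimal)
Convert XVII (Roman numeral) → 10 + 5 + 1 + 1 = 17 (decimal)
Compute 527 ÷ 17 = 31
31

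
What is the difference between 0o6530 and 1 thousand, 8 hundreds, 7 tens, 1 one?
Convert 0o6530 (octal) → 6×512 + 5×64 + 3×8 = 3416 (decimal)
Convert 1 thousand, 8 hundreds, 7 tens, 1 one (place-value notation) → 1×1000 + 8×100 + 7×10 + 1 = 1871 (decimal)
Difference: |3416 - 1871| = 1545
1545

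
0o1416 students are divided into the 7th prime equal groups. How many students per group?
Convert 0o1416 (octal) → 1×512 + 4×64 + 1×8 + 6 = 782 (decimal)
Convert the 7th prime (prime index) → 17 (decimal)
Compute 782 ÷ 17 = 46
46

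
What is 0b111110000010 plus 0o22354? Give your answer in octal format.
Convert 0b111110000010 (binary) → 2048 + 1024 + 512 + 256 + 128 + 2 = 3970 (decimal)
Convert 0o22354 (octal) → 2×4096 + 2×512 + 3×64 + 5×8 + 4 = 9452 (decimal)
Compute 3970 + 9452 = 13422
Convert 13422 (decimal) → 13422 = 3×4096 + 2×512 + 1×64 + 5×8 + 6 → 0o32156 (octal)
0o32156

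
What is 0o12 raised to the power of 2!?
Convert 0o12 (octal) → 1×8 + 2 = 10 (decimal)
Convert 2! (factorial) → 2 (decimal)
Compute 10 ^ 2 = 100
100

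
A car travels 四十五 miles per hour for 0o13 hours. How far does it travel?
Convert 四十五 (Chinese numeral) → 4×10 + 5 = 45 (decimal)
Convert 0o13 (octal) → 1×8 + 3 = 11 (decimal)
Compute 45 × 11 = 495
495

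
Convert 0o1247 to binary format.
Convert 0o1247 (octal) → 1×512 + 2×64 + 4×8 + 7 = 679 (decimal)
Convert 679 (decimal) → 679 = 512 + 128 + 32 + 4 + 2 + 1 → 0b1010100111 (binary)
0b1010100111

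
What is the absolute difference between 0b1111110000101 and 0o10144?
Convert 0b1111110000101 (binary) → 4096 + 2048 + 1024 + 512 + 256 + 128 + 4 + 1 = 8069 (decimal)
Convert 0o10144 (octal) → 1×4096 + 1×64 + 4×8 + 4 = 4196 (decimal)
Compute |8069 - 4196| = 3873
3873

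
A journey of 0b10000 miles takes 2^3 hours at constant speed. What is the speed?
Convert 0b10000 (binary) → 16 (decimal)
Convert 2^3 (power) → 8 (decimal)
Compute 16 ÷ 8 = 2
2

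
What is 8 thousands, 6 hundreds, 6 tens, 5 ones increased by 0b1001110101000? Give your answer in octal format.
Convert 8 thousands, 6 hundreds, 6 tens, 5 ones (place-value notation) → 8×1000 + 6×100 + 6×10 + 5 = 8665 (decimal)
Convert 0b1001110101000 (binary) → 4096 + 512 + 256 + 128 + 32 + 8 = 5032 (decimal)
Compute 8665 + 5032 = 13697
Convert 13697 (decimal) → 13697 = 3×4096 + 2×512 + 6×64 + 1 → 0o32601 (octal)
0o32601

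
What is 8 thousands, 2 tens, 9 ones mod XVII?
Convert 8 thousands, 2 tens, 9 ones (place-value notation) → 8×1000 + 2×10 + 9 = 8029 (decimal)
Convert XVII (Roman numeral) → 10 + 5 + 1 + 1 = 17 (decimal)
Compute 8029 mod 17 = 5
5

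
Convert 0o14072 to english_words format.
Convert 0o14072 (octal) → 1×4096 + 4×512 + 7×8 + 2 = 6202 (decimal)
Convert 6202 (decimal) → 6202 = 6×1000 + 2×100 + 2 → six thousand two hundred two (English words)
six thousand two hundred two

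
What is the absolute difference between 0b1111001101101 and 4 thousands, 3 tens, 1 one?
Convert 0b1111001101101 (binary) → 4096 + 2048 + 1024 + 512 + 64 + 32 + 8 + 4 + 1 = 7789 (decimal)
Convert 4 thousands, 3 tens, 1 one (place-value notation) → 4×1000 + 3×10 + 1 = 4031 (decimal)
Compute |7789 - 4031| = 3758
3758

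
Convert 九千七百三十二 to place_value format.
Convert 九千七百三十二 (Chinese numeral) → 9×1000 + 7×100 + 3×10 + 2 = 9732 (decimal)
Convert 9732 (decimal) → 9732 = 9×1000 + 7×100 + 3×10 + 2 → 9 thousands, 7 hundreds, 3 tens, 2 ones (place-value notation)
9 thousands, 7 hundreds, 3 tens, 2 ones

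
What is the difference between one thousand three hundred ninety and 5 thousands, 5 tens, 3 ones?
Convert one thousand three hundred ninety (English words) → 1×1000 + 3×100 + 90 = 1390 (decimal)
Convert 5 thousands, 5 tens, 3 ones (place-value notation) → 5×1000 + 5×10 + 3 = 5053 (decimal)
Difference: |1390 - 5053| = 3663
3663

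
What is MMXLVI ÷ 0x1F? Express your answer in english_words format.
Convert MMXLVI (Roman numeral) → 1000 + 1000 + 40 + 5 + 1 = 2046 (decimal)
Convert 0x1F (hexadecimal) → 1×16 + 15 = 31 (decimal)
Compute 2046 ÷ 31 = 66
Convert 66 (decimal) → sixty-six (English words)
sixty-six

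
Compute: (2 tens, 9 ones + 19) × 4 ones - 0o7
Convert 2 tens, 9 ones (place-value notation) → 2×10 + 9 = 29 (decimal)
Convert 4 ones (place-value notation) → 4 (decimal)
Convert 0o7 (octal) → 7 (decimal)
Expression in decimal: (29 + 19) × 4 - 7
Parentheses first: 29 + 19 = 48
Multiply: 48 × 4 = 192
Subtract: 192 - 7 = 185
185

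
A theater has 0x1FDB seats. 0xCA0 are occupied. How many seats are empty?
Convert 0x1FDB (hexadecimal) → 1×4096 + 15×256 + 13×16 + 11 = 8155 (decimal)
Convert 0xCA0 (hexadecimal) → 12×256 + 10×16 = 3232 (decimal)
Compute 8155 - 3232 = 4923
4923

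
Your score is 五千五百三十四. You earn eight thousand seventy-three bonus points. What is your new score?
Convert 五千五百三十四 (Chinese numeral) → 5×1000 + 5×100 + 3×10 + 4 = 5534 (decimal)
Convert eight thousand seventy-three (English words) → 8×1000 + 73 = 8073 (decimal)
Compute 5534 + 8073 = 13607
13607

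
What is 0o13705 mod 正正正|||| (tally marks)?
Convert 0o13705 (octal) → 1×4096 + 3×512 + 7×64 + 5 = 6085 (decimal)
Convert 正正正|||| (tally marks) → 5 + 5 + 5 + 4 = 19 (decimal)
Compute 6085 mod 19 = 5
5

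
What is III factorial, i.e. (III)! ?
Convert III (Roman numeral) → 1 + 1 + 1 = 3 (decimal)
Compute 3! = 6
6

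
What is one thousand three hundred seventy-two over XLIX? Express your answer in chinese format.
Convert one thousand three hundred seventy-two (English words) → 1×1000 + 3×100 + 72 = 1372 (decimal)
Convert XLIX (Roman numeral) → 40 + 9 = 49 (decimal)
Compute 1372 ÷ 49 = 28
Convert 28 (decimal) → 28 = 2×10 + 8 → 二十八 (Chinese numeral)
二十八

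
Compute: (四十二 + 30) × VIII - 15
Convert 四十二 (Chinese numeral) → 4×10 + 2 = 42 (decimal)
Convert VIII (Roman numeral) → 5 + 1 + 1 + 1 = 8 (decimal)
Expression in decimal: (42 + 30) × 8 - 15
Parentheses first: 42 + 30 = 72
Multiply: 72 × 8 = 576
Subtract: 576 - 15 = 561
561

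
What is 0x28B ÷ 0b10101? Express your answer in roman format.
Convert 0x28B (hexadecimal) → 2×256 + 8×16 + 11 = 651 (decimal)
Convert 0b10101 (binary) → 16 + 4 + 1 = 21 (decimal)
Compute 651 ÷ 21 = 31
Convert 31 (decimal) → 31 = 10 + 10 + 10 + 1 → XXXI (Roman numeral)
XXXI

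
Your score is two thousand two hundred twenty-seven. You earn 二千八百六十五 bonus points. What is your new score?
Convert two thousand two hundred twenty-seven (English words) → 2×1000 + 2×100 + 27 = 2227 (decimal)
Convert 二千八百六十五 (Chinese numeral) → 2×1000 + 8×100 + 6×10 + 5 = 2865 (decimal)
Compute 2227 + 2865 = 5092
5092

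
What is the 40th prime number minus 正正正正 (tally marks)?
The 40th prime number = 173
Convert 正正正正 (tally marks) → 5 + 5 + 5 + 5 = 20 (decimal)
Compute 173 - 20 = 153
153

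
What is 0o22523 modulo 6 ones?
Convert 0o22523 (octal) → 2×4096 + 2×512 + 5×64 + 2×8 + 3 = 9555 (decimal)
Convert 6 ones (place-value notation) → 6 (decimal)
Compute 9555 mod 6 = 3
3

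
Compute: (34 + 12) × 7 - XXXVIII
Convert XXXVIII (Roman numeral) → 10 + 10 + 10 + 5 + 1 + 1 + 1 = 38 (decimal)
Expression in decimal: (34 + 12) × 7 - 38
Parentheses first: 34 + 12 = 46
Multiply: 46 × 7 = 322
Subtract: 322 - 38 = 284
284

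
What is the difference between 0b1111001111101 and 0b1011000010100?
Convert 0b1111001111101 (binary) → 4096 + 2048 + 1024 + 512 + 64 + 32 + 16 + 8 + 4 + 1 = 7805 (decimal)
Convert 0b1011000010100 (binary) → 4096 + 1024 + 512 + 16 + 4 = 5652 (decimal)
Difference: |7805 - 5652| = 2153
2153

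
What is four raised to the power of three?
Convert four (English words) → 4 (decimal)
Convert three (English words) → 3 (decimal)
Compute 4 ^ 3 = 64
64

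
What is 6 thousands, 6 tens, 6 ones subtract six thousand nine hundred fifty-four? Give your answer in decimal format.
Convert 6 thousands, 6 tens, 6 ones (place-value notation) → 6×1000 + 6×10 + 6 = 6066 (decimal)
Convert six thousand nine hundred fifty-four (English words) → 6×1000 + 9×100 + 54 = 6954 (decimal)
Compute 6066 - 6954 = -888
-888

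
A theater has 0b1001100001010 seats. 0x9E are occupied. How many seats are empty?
Convert 0b1001100001010 (binary) → 4096 + 512 + 256 + 8 + 2 = 4874 (decimal)
Convert 0x9E (hexadecimal) → 9×16 + 14 = 158 (decimal)
Compute 4874 - 158 = 4716
4716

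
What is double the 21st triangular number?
The 21st triangular number = 21×22/2 = 231
Compute 231 × 2 = 462
462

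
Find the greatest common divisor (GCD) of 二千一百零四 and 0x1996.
Convert 二千一百零四 (Chinese numeral) → 2×1000 + 1×100 + 4 = 2104 (decimal)
Convert 0x1996 (hexadecimal) → 1×4096 + 9×256 + 9×16 + 6 = 6550 (decimal)
Compute gcd(2104, 6550) = 2
2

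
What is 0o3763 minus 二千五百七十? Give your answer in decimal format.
Convert 0o3763 (octal) → 3×512 + 7×64 + 6×8 + 3 = 2035 (decimal)
Convert 二千五百七十 (Chinese numeral) → 2×1000 + 5×100 + 7×10 = 2570 (decimal)
Compute 2035 - 2570 = -535
-535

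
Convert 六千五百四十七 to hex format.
Convert 六千五百四十七 (Chinese numeral) → 6×1000 + 5×100 + 4×10 + 7 = 6547 (decimal)
Convert 6547 (decimal) → 6547 = 1×4096 + 9×256 + 9×16 + 3 → 0x1993 (hexadecimal)
0x1993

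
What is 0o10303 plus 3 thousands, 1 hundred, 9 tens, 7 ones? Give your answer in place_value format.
Convert 0o10303 (octal) → 1×4096 + 3×64 + 3 = 4291 (decimal)
Convert 3 thousands, 1 hundred, 9 tens, 7 ones (place-value notation) → 3×1000 + 1×100 + 9×10 + 7 = 3197 (decimal)
Compute 4291 + 3197 = 7488
Convert 7488 (decimal) → 7488 = 7×1000 + 4×100 + 8×10 + 8 → 7 thousands, 4 hundreds, 8 tens, 8 ones (place-value notation)
7 thousands, 4 hundreds, 8 tens, 8 ones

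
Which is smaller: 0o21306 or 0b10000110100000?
Convert 0o21306 (octal) → 2×4096 + 1×512 + 3×64 + 6 = 8902 (decimal)
Convert 0b10000110100000 (binary) → 8192 + 256 + 128 + 32 = 8608 (decimal)
Compare 8902 vs 8608: smaller = 8608
8608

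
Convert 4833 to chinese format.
Convert 4833 (decimal) → 4833 = 4×1000 + 8×100 + 3×10 + 3 → 四千八百三十三 (Chinese numeral)
四千八百三十三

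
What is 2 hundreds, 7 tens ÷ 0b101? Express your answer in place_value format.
Convert 2 hundreds, 7 tens (place-value notation) → 2×100 + 7×10 = 270 (decimal)
Convert 0b101 (binary) → 4 + 1 = 5 (decimal)
Compute 270 ÷ 5 = 54
Convert 54 (decimal) → 54 = 5×10 + 4 → 5 tens, 4 ones (place-value notation)
5 tens, 4 ones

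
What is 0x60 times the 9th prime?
Convert 0x60 (hexadecimal) → 6×16 = 96 (decimal)
Convert the 9th prime (prime index) → 23 (decimal)
Compute 96 × 23 = 2208
2208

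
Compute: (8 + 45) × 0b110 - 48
Convert 0b110 (binary) → 4 + 2 = 6 (decimal)
Expression in decimal: (8 + 45) × 6 - 48
Parentheses first: 8 + 45 = 53
Multiply: 53 × 6 = 318
Subtract: 318 - 48 = 270
270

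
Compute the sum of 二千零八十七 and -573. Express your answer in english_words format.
Convert 二千零八十七 (Chinese numeral) → 2×1000 + 8×10 + 7 = 2087 (decimal)
Compute 2087 + -573 = 1514
Convert 1514 (decimal) → 1514 = 1×1000 + 5×100 + 14 → one thousand five hundred fourteen (English words)
one thousand five hundred fourteen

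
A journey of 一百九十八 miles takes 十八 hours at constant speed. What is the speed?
Convert 一百九十八 (Chinese numeral) → 1×100 + 9×10 + 8 = 198 (decimal)
Convert 十八 (Chinese numeral) → 1×10 + 8 = 18 (decimal)
Compute 198 ÷ 18 = 11
11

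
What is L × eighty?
Convert L (Roman numeral) → 50 (decimal)
Convert eighty (English words) → 80 (decimal)
Compute 50 × 80 = 4000
4000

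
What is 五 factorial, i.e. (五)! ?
Convert 五 (Chinese numeral) → 5 (decimal)
Compute 5! = 120
120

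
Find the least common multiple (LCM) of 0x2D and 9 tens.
Convert 0x2D (hexadecimal) → 2×16 + 13 = 45 (decimal)
Convert 9 tens (place-value notation) → 9×10 = 90 (decimal)
Compute lcm(45, 90) = 90
90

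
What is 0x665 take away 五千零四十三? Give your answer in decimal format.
Convert 0x665 (hexadecimal) → 6×256 + 6×16 + 5 = 1637 (decimal)
Convert 五千零四十三 (Chinese numeral) → 5×1000 + 4×10 + 3 = 5043 (decimal)
Compute 1637 - 5043 = -3406
-3406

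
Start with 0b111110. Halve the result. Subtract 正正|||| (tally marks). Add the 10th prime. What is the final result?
Convert 0b111110 (binary) → 32 + 16 + 8 + 4 + 2 = 62 (decimal)
Start: 62
62 ÷ 2 = 31
Convert 正正|||| (tally marks) → 5 + 5 + 4 = 14 (decimal)
31 - 14 = 17
Convert the 10th prime (prime index) → 29 (decimal)
17 + 29 = 46
46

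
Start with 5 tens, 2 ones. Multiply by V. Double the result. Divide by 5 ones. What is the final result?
Convert 5 tens, 2 ones (place-value notation) → 5×10 + 2 = 52 (decimal)
Start: 52
Convert V (Roman numeral) → 5 (decimal)
52 × 5 = 260
260 × 2 = 520
Convert 5 ones (place-value notation) → 5 (decimal)
520 ÷ 5 = 104
104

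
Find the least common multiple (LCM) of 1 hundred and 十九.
Convert 1 hundred (place-value notation) → 1×100 = 100 (decimal)
Convert 十九 (Chinese numeral) → 1×10 + 9 = 19 (decimal)
Compute lcm(100, 19) = 1900
1900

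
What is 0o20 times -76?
Convert 0o20 (octal) → 2×8 = 16 (decimal)
Compute 16 × -76 = -1216
-1216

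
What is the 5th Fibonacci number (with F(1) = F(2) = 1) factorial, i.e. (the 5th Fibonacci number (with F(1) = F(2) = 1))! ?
Convert the 5th Fibonacci number (with F(1) = F(2) = 1) (Fibonacci index) → 1, 1, 2, 3, 5 → 5 (decimal)
Compute 5! = 120
120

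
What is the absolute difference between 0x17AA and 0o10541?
Convert 0x17AA (hexadecimal) → 1×4096 + 7×256 + 10×16 + 10 = 6058 (decimal)
Convert 0o10541 (octal) → 1×4096 + 5×64 + 4×8 + 1 = 4449 (decimal)
Compute |6058 - 4449| = 1609
1609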